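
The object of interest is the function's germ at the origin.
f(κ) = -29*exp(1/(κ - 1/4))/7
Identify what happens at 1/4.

The point is an essential singularity.

The exponent 1/(κ - (1/4)) has a pole at 1/4, so exp(1/(κ - (1/4))) takes every nonzero value near it: an essential singularity (not a pole of any order).


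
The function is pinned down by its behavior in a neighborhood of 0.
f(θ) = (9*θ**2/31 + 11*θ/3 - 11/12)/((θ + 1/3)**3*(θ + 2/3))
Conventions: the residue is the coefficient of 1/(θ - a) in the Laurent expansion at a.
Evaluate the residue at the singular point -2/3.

The residue is 10821/124.

At the order-1 pole -2/3 set g(θ) = (θ - (-2/3))*f(θ) = (9*θ**2/31 + 11*θ/3 - 11/12)/(θ + 1/3)**3.
Simple pole: residue = g(a) at a = -2/3, which is 10821/124.


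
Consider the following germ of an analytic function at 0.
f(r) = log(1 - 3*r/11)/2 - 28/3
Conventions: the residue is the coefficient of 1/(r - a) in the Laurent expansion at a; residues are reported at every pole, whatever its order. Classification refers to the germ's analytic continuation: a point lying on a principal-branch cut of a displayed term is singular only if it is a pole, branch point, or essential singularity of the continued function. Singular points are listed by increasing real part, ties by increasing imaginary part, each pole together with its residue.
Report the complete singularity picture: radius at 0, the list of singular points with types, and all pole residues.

Radius of convergence at 0: 11/3.
At 11/3: a logarithmic branch point.

Branch term (1/2)*log(1 - r/(11/3)): its argument vanishes at r = 11/3, a logarithmic branch point, modulus 11/3.
The radius of convergence is the smallest modulus among the singular points: 11/3.


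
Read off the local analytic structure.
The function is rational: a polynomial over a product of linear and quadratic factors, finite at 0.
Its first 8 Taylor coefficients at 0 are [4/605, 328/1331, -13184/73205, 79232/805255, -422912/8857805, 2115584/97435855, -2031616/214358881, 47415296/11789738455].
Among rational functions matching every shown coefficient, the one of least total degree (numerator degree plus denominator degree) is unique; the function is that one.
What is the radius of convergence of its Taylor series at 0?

No rational of total degree below 3 reproduces all 8 coefficients; solving the [1/2] Pade equations on them gives f(x) = (19*x/10 + 1/20)/(x + 11/4)**2, whose expansion matches every shown term.
Denominator factor (x + 11/4)^2: pole of order 2 at -11/4, modulus 11/4.
The radius of convergence is the smallest modulus among the singular points: 11/4.

The radius of convergence is 11/4.


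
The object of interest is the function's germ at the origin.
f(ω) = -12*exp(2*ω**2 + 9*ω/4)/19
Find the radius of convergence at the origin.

The radius of convergence is infinite.

The factor exp(2*ω**2 + 9*ω/4) is entire and contributes no finite singular point.
The polynomial part has no poles.
No finite singular points: the Taylor series at 0 converges everywhere.


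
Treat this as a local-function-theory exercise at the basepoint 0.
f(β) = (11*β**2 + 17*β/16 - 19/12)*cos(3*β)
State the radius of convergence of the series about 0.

The factor cos(3*β) is entire and contributes no finite singular point.
The polynomial part has no poles.
No finite singular points: the Taylor series at 0 converges everywhere.

The radius of convergence is infinite.


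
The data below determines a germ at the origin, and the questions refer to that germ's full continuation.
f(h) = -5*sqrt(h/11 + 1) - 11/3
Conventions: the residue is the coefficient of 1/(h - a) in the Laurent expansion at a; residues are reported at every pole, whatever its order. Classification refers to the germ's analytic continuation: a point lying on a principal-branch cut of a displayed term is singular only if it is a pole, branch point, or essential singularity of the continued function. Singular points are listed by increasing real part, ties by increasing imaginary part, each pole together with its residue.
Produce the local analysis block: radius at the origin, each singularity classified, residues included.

Radius of convergence at 0: 11.
At -11: an algebraic (square-root) branch point.

Branch term (-5)*sqrt(1 - h/(-11)): its argument vanishes at h = -11, a square-root branch point, modulus 11.
The radius of convergence is the smallest modulus among the singular points: 11.


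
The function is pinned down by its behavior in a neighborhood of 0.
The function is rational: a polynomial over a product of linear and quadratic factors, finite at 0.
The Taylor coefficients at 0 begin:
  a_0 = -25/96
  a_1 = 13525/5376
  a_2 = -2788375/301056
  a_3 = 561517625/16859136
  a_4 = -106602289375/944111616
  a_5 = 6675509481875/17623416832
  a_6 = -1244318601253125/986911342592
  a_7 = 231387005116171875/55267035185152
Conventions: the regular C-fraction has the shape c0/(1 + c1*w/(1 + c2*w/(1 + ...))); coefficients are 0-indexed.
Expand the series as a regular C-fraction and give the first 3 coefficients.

The regular C-fraction coefficients are [-25/96, 541/56, -12939/2164].

Taylor coefficients (read off): a_0 = -25/96, a_1 = 13525/5376, a_2 = -2788375/301056.
c0 = a_0 = -25/96. Peel one level at a time: if S = 1 + c*w/S' with S'(0) = 1, then c is the w-coefficient of S and S' = c*w/(S - 1).
S_1 = c0/f = 1 + (541/56)*w + (12939/224)*w^2 + ...; c1 = 541/56.
S_2 = c1*w/(S_1 - 1) = 1 + (-12939/2164)*w + ...; c2 = -12939/2164.


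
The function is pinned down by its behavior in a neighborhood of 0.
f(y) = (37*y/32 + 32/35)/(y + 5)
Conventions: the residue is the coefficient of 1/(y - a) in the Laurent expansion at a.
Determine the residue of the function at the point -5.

The residue is -5451/1120.

At the order-1 pole -5 set g(y) = (y - (-5))*f(y) = 37*y/32 + 32/35.
Simple pole: residue = g(a) at a = -5, which is -5451/1120.


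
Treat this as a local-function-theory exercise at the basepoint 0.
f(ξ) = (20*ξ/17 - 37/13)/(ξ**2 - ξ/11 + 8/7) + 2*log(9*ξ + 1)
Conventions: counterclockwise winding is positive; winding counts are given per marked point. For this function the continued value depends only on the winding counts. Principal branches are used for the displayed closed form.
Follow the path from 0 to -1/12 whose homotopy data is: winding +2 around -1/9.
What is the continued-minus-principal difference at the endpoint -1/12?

The rational part is single-valued and drops out of the difference; each branch term changes only by its own monodromy.
(2)*log(1 - ξ/(-1/9)): each positive loop around -1/9 adds 2*pi*i to the log, so winding +2 contributes (2)*(2)*2*pi*i = (8)*pi*i.
Summing the contributions at ξ = -1/12 gives (8)*pi*i.

Continued minus principal equals (8)*pi*i.


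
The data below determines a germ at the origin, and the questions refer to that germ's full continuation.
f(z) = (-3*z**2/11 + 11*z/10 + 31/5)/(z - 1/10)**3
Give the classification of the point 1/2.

Denominator factors: z - 1/10 = 2/5 at z = 1/2 — none vanishes.
So the germ continues analytically to 1/2.

The point is a regular point.


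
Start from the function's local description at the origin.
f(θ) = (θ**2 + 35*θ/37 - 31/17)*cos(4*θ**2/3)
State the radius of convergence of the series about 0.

The radius of convergence is infinite.

The factor cos(4*θ**2/3) is entire and contributes no finite singular point.
The polynomial part has no poles.
No finite singular points: the Taylor series at 0 converges everywhere.


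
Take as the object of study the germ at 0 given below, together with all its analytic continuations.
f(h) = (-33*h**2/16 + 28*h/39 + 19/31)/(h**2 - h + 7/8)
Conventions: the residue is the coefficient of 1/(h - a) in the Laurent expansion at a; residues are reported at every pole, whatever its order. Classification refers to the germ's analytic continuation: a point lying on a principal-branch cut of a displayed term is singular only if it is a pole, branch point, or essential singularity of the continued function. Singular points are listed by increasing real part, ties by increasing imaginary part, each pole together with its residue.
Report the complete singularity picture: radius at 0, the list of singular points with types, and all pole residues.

Denominator factor (h**2 - h + 7/8): discriminant -5/2, complex-conjugate roots (1/2) + ((1/4)*sqrt(10))*i and (1/2) - ((1/4)*sqrt(10))*i; poles of order 1, moduli (1/4)*sqrt(14) and (1/4)*sqrt(14).
The radius of convergence is the smallest modulus among the singular points: (1/4)*sqrt(14).
The factor h**2 - h + 7/8 splits as (h - a)(h - a') with a = (1/2) - ((1/4)*sqrt(10))*i, a' = (1/2) + ((1/4)*sqrt(10))*i. At the order-1 pole a set g(h) = (h - a)*f(h) = [-33*h**2/16 + 28*h/39 + 19/31] / (h - a').
Simple pole: residue = g(a) at a = (1/2) - ((1/4)*sqrt(10))*i, which is (-839/1248) + ((270091/773760)*sqrt(10))*i.
The factor h**2 - h + 7/8 splits as (h - a)(h - a') with a = (1/2) + ((1/4)*sqrt(10))*i, a' = (1/2) - ((1/4)*sqrt(10))*i. At the order-1 pole a set g(h) = (h - a)*f(h) = [-33*h**2/16 + 28*h/39 + 19/31] / (h - a').
Simple pole: residue = g(a) at a = (1/2) + ((1/4)*sqrt(10))*i, which is (-839/1248) - ((270091/773760)*sqrt(10))*i.
List the singular points by increasing real part (a conjugate pair: the negative imaginary part first).

Radius of convergence at 0: (1/4)*sqrt(14).
At (1/2) - ((1/4)*sqrt(10))*i: a pole of order 1; residue (-839/1248) + ((270091/773760)*sqrt(10))*i.
At (1/2) + ((1/4)*sqrt(10))*i: a pole of order 1; residue (-839/1248) - ((270091/773760)*sqrt(10))*i.


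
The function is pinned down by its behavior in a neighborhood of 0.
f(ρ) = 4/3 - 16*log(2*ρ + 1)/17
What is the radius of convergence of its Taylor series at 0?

Branch term (-16/17)*log(1 - ρ/(-1/2)): its argument vanishes at ρ = -1/2, a logarithmic branch point, modulus 1/2.
The radius of convergence is the smallest modulus among the singular points: 1/2.

The radius of convergence is 1/2.


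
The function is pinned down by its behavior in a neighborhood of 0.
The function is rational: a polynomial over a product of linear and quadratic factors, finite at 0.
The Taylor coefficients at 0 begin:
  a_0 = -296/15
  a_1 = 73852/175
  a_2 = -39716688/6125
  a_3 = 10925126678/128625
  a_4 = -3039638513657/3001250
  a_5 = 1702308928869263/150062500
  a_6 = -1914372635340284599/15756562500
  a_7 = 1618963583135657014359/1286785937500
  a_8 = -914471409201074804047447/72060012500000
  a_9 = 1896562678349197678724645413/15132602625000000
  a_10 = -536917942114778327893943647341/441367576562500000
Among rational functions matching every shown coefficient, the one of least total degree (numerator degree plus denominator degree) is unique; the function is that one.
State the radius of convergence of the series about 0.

No rational of total degree below 9 reproduces all 11 coefficients; solving the [0/9] Pade equations on them gives f(λ) = -37/(15*(λ - 7/4)**3*(λ**2 - 11*λ/5 - 2/7)**3), whose expansion matches every shown term.
Denominator factor (λ - 7/4)^3: pole of order 3 at 7/4, modulus 7/4.
Denominator factor (λ**2 - 11*λ/5 - 2/7)^3: discriminant 1047/175, real irrational roots 11/10 + (1/70)*sqrt(7329) and 11/10 - (1/70)*sqrt(7329); poles of order 3, moduli 11/10 + (1/70)*sqrt(7329) and -11/10 + (1/70)*sqrt(7329).
The radius of convergence is the smallest modulus among the singular points: -11/10 + (1/70)*sqrt(7329).

The radius of convergence is -11/10 + (1/70)*sqrt(7329).


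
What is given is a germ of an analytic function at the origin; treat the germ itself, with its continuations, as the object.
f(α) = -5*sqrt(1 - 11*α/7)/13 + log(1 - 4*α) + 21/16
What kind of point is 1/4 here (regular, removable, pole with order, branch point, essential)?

The point is a logarithmic branch point.

The term (1)*log(1 - α/(1/4)) has argument 1 - 1/4/(1/4) = 0 at 1/4: a logarithmic (infinitely-sheeted) branch point; the remaining terms are analytic or single-valued there.


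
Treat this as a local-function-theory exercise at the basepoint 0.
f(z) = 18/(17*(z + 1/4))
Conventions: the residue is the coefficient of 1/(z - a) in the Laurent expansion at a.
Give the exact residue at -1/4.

The residue is 18/17.

At the order-1 pole -1/4 set g(z) = (z - (-1/4))*f(z) = 18/17.
Simple pole: residue = g(a) at a = -1/4, which is 18/17.


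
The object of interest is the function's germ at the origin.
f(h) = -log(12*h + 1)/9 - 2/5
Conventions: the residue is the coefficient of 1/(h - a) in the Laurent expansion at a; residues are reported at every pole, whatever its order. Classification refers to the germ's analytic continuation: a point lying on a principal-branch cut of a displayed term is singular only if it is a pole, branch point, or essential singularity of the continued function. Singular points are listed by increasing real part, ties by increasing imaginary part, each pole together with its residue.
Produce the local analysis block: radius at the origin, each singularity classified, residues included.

Radius of convergence at 0: 1/12.
At -1/12: a logarithmic branch point.

Branch term (-1/9)*log(1 - h/(-1/12)): its argument vanishes at h = -1/12, a logarithmic branch point, modulus 1/12.
The radius of convergence is the smallest modulus among the singular points: 1/12.


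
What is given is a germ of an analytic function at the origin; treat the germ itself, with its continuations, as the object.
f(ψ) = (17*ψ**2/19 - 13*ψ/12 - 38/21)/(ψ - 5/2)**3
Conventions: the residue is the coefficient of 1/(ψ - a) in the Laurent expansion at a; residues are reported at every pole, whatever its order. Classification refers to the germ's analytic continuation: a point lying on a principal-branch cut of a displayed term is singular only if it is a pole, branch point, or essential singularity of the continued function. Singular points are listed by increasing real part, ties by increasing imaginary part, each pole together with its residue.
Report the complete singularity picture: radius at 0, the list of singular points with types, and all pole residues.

Radius of convergence at 0: 5/2.
At 5/2: a pole of order 3; residue 17/19.

Denominator factor (ψ - 5/2)^3: pole of order 3 at 5/2, modulus 5/2.
The radius of convergence is the smallest modulus among the singular points: 5/2.
At the order-3 pole 5/2 set g(ψ) = (ψ - (5/2))^3*f(ψ) = 17*ψ**2/19 - 13*ψ/12 - 38/21.
Order-3 pole: residue = g''(a)/2; g''(5/2) = 34/19, so the residue is 17/19.


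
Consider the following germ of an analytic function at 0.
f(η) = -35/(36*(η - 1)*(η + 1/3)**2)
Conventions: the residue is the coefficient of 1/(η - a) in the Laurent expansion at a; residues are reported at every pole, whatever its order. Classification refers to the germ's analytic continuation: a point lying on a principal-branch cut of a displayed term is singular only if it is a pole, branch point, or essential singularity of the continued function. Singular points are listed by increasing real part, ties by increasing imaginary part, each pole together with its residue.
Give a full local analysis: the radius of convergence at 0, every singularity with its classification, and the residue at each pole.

Radius of convergence at 0: 1/3.
At -1/3: a pole of order 2; residue 35/64.
At 1: a pole of order 1; residue -35/64.

Denominator factor (η - 1): pole of order 1 at 1, modulus 1.
Denominator factor (η + 1/3)^2: pole of order 2 at -1/3, modulus 1/3.
The radius of convergence is the smallest modulus among the singular points: 1/3.
At the order-2 pole -1/3 set g(η) = (η - (-1/3))^2*f(η) = -35/(36*(η - 1)).
Order-2 pole: residue = g'(a); g'(-1/3) = 35/64, so the residue is 35/64.
At the order-1 pole 1 set g(η) = (η - (1))*f(η) = -35/(36*(η + 1/3)**2).
Simple pole: residue = g(a) at a = 1, which is -35/64.
List the singular points by increasing real part (a conjugate pair: the negative imaginary part first).


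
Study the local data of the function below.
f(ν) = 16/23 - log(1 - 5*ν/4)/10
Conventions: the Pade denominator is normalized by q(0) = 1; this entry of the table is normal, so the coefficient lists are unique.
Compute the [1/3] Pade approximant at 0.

Taylor coefficients needed (expand at 0): a_0 = 16/23, a_1 = 1/8, a_2 = 5/64, a_3 = 25/384, a_4 = 125/2048.
Write the denominator as Q(ν) = 1 + q1*ν + q2*ν^2 + q3*ν^3. Requiring Q*f - P = O(ν^5) with deg P <= 1 kills the coefficients of ν^2..ν^4 in Q*f:
  ν^2: a_2 + q1*a_1 + q2*a_0 = 0, i.e. 5/64 + (1/8)*q1 + (16/23)*q2 = 0.
  ν^3: a_3 + q1*a_2 + q2*a_1 + q3*a_0 = 0, i.e. 25/384 + (5/64)*q1 + (1/8)*q2 + (16/23)*q3 = 0.
  ν^4: a_4 + q1*a_3 + q2*a_2 + q3*a_1 = 0, i.e. 125/2048 + (25/384)*q1 + (5/64)*q2 + (1/8)*q3 = 0.
Solving this linear system: q1 = -135535/129176, q2 = 78775/1033408, q3 = 261625/24801792.
The numerator is Q*f truncated at degree 1: P0 = a_0 = 16/23; P1 = a_1 + q1*a_0 = -1797179/2971048.

The Pade approximant has numerator coefficients [16/23, -1797179/2971048]; denominator coefficients [1, -135535/129176, 78775/1033408, 261625/24801792].


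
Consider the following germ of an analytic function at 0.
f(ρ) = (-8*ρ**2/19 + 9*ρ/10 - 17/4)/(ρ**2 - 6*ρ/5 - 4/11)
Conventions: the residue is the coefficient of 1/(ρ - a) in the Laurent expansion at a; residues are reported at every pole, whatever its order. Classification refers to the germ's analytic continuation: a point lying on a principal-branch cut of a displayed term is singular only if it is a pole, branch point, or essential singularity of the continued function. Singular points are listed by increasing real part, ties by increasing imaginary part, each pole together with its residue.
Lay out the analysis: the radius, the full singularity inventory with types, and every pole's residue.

Radius of convergence at 0: -3/5 + (1/55)*sqrt(2189).
At 3/5 - (1/55)*sqrt(2189): a pole of order 1; residue 15/76 + (17415/332728)*sqrt(2189).
At 3/5 + (1/55)*sqrt(2189): a pole of order 1; residue 15/76 - (17415/332728)*sqrt(2189).

Denominator factor (ρ**2 - 6*ρ/5 - 4/11): discriminant 796/275, real irrational roots 3/5 + (1/55)*sqrt(2189) and 3/5 - (1/55)*sqrt(2189); poles of order 1, moduli 3/5 + (1/55)*sqrt(2189) and -3/5 + (1/55)*sqrt(2189).
The radius of convergence is the smallest modulus among the singular points: -3/5 + (1/55)*sqrt(2189).
The factor ρ**2 - 6*ρ/5 - 4/11 splits as (ρ - a)(ρ - a') with a = 3/5 - (1/55)*sqrt(2189), a' = 3/5 + (1/55)*sqrt(2189). At the order-1 pole a set g(ρ) = (ρ - a)*f(ρ) = [-8*ρ**2/19 + 9*ρ/10 - 17/4] / (ρ - a').
Simple pole: residue = g(a) at a = 3/5 - (1/55)*sqrt(2189), which is 15/76 + (17415/332728)*sqrt(2189).
The factor ρ**2 - 6*ρ/5 - 4/11 splits as (ρ - a)(ρ - a') with a = 3/5 + (1/55)*sqrt(2189), a' = 3/5 - (1/55)*sqrt(2189). At the order-1 pole a set g(ρ) = (ρ - a)*f(ρ) = [-8*ρ**2/19 + 9*ρ/10 - 17/4] / (ρ - a').
Simple pole: residue = g(a) at a = 3/5 + (1/55)*sqrt(2189), which is 15/76 - (17415/332728)*sqrt(2189).
List the singular points by increasing real part (a conjugate pair: the negative imaginary part first).


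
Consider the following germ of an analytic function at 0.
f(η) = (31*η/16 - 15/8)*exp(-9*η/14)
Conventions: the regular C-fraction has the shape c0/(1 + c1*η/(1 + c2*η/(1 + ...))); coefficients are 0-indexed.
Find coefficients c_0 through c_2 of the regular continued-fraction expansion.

Taylor coefficients (expand at 0): a_0 = -15/8, a_1 = 22/7, a_2 = -5121/3136.
c0 = a_0 = -15/8. Peel one level at a time: if S = 1 + c*η/S' with S'(0) = 1, then c is the η-coefficient of S and S' = c*η/(S - 1).
S_1 = c0/f = 1 + (176/105)*η + (170993/88200)*η^2 + ...; c1 = 176/105.
S_2 = c1*η/(S_1 - 1) = 1 + (-170993/147840)*η + ...; c2 = -170993/147840.

The regular C-fraction coefficients are [-15/8, 176/105, -170993/147840].


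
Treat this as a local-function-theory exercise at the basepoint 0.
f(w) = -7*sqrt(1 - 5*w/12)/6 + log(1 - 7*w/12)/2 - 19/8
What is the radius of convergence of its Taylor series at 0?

The radius of convergence is 12/7.

Branch term (1/2)*log(1 - w/(12/7)): its argument vanishes at w = 12/7, a logarithmic branch point, modulus 12/7.
Branch term (-7/6)*sqrt(1 - w/(12/5)): its argument vanishes at w = 12/5, a square-root branch point, modulus 12/5.
The radius of convergence is the smallest modulus among the singular points: 12/7.


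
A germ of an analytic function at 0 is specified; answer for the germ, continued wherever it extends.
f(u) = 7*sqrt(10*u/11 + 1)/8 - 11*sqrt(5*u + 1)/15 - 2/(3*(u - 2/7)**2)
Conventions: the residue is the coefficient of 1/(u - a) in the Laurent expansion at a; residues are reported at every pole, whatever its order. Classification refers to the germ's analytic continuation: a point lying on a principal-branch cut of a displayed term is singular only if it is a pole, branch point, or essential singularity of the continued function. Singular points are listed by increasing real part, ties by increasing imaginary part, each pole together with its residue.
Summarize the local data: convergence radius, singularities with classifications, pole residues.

Radius of convergence at 0: 1/5.
At -11/10: an algebraic (square-root) branch point.
At -1/5: an algebraic (square-root) branch point.
At 2/7: a pole of order 2; residue 0.

Denominator factor (u - 2/7)^2: pole of order 2 at 2/7, modulus 2/7.
Branch term (7/8)*sqrt(1 - u/(-11/10)): its argument vanishes at u = -11/10, a square-root branch point, modulus 11/10.
Branch term (-11/15)*sqrt(1 - u/(-1/5)): its argument vanishes at u = -1/5, a square-root branch point, modulus 1/5.
The radius of convergence is the smallest modulus among the singular points: 1/5.
The branch terms are analytic at 2/7 and contribute nothing to the residue; only the rational part matters.
At the order-2 pole 2/7 set g(u) = (u - (2/7))^2*(rational part) = -2/3.
Order-2 pole: residue = g'(a); g'(2/7) = 0, so the residue is 0.
List the singular points by increasing real part (a conjugate pair: the negative imaginary part first).


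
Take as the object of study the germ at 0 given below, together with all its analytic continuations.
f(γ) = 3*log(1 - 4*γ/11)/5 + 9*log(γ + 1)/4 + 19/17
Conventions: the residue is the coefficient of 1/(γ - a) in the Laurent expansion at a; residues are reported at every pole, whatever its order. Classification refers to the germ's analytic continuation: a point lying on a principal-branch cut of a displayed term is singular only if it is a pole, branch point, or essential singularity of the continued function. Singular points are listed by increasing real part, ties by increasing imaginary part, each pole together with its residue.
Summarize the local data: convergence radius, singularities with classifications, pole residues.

Radius of convergence at 0: 1.
At -1: a logarithmic branch point.
At 11/4: a logarithmic branch point.

Branch term (3/5)*log(1 - γ/(11/4)): its argument vanishes at γ = 11/4, a logarithmic branch point, modulus 11/4.
Branch term (9/4)*log(1 - γ/(-1)): its argument vanishes at γ = -1, a logarithmic branch point, modulus 1.
The radius of convergence is the smallest modulus among the singular points: 1.
List the singular points by increasing real part (a conjugate pair: the negative imaginary part first).


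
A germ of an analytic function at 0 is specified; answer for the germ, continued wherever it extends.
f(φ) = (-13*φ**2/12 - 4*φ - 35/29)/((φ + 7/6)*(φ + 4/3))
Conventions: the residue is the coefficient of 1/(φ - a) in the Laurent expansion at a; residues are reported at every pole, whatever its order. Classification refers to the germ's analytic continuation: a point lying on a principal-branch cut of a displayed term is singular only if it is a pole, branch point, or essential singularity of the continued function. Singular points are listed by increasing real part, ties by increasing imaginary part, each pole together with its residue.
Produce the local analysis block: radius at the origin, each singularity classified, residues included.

Denominator factor (φ + 4/3): pole of order 1 at -4/3, modulus 4/3.
Denominator factor (φ + 7/6): pole of order 1 at -7/6, modulus 7/6.
The radius of convergence is the smallest modulus among the singular points: 7/6.
At the order-1 pole -4/3 set g(φ) = (φ - (-4/3))*f(φ) = (-13*φ**2/12 - 4*φ - 35/29)/(φ + 7/6).
Simple pole: residue = g(a) at a = -4/3, which is -3446/261.
At the order-1 pole -7/6 set g(φ) = (φ - (-7/6))*f(φ) = (-13*φ**2/12 - 4*φ - 35/29)/(φ + 4/3).
Simple pole: residue = g(a) at a = -7/6, which is 24871/2088.
List the singular points by increasing real part (a conjugate pair: the negative imaginary part first).

Radius of convergence at 0: 7/6.
At -4/3: a pole of order 1; residue -3446/261.
At -7/6: a pole of order 1; residue 24871/2088.


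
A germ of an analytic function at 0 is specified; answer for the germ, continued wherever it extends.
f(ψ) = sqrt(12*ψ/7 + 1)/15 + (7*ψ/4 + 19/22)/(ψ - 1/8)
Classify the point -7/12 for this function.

The term (1/15)*sqrt(1 - ψ/(-7/12)) has argument 1 - -7/12/(-7/12) = 0 at -7/12: a square-root (algebraic, two-sheeted) branch point; the remaining terms are analytic or single-valued there.

The point is an algebraic (square-root) branch point.


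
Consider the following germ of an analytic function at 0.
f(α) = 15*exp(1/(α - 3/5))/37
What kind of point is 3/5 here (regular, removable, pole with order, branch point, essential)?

The point is an essential singularity.

The exponent 1/(α - (3/5)) has a pole at 3/5, so exp(1/(α - (3/5))) takes every nonzero value near it: an essential singularity (not a pole of any order).


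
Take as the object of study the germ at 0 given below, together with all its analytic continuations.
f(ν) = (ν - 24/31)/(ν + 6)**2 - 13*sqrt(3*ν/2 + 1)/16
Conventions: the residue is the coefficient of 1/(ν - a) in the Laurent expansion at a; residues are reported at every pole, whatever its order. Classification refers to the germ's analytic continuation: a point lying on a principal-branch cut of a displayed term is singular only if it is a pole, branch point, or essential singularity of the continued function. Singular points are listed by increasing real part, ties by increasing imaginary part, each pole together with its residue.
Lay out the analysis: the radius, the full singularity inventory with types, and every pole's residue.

Denominator factor (ν + 6)^2: pole of order 2 at -6, modulus 6.
Branch term (-13/16)*sqrt(1 - ν/(-2/3)): its argument vanishes at ν = -2/3, a square-root branch point, modulus 2/3.
The radius of convergence is the smallest modulus among the singular points: 2/3.
The branch term is analytic at -6 and contributes nothing to the residue; only the rational part matters.
At the order-2 pole -6 set g(ν) = (ν - (-6))^2*(rational part) = ν - 24/31.
Order-2 pole: residue = g'(a); g'(-6) = 1, so the residue is 1.
List the singular points by increasing real part (a conjugate pair: the negative imaginary part first).

Radius of convergence at 0: 2/3.
At -6: a pole of order 2; residue 1.
At -2/3: an algebraic (square-root) branch point.


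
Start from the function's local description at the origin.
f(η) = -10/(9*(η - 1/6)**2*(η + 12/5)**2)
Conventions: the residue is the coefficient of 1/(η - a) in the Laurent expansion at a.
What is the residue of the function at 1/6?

At the order-2 pole 1/6 set g(η) = (η - (1/6))^2*f(η) = -10/(9*(η + 12/5)**2).
Order-2 pole: residue = g'(a); g'(1/6) = 60000/456533, so the residue is 60000/456533.

The residue is 60000/456533.


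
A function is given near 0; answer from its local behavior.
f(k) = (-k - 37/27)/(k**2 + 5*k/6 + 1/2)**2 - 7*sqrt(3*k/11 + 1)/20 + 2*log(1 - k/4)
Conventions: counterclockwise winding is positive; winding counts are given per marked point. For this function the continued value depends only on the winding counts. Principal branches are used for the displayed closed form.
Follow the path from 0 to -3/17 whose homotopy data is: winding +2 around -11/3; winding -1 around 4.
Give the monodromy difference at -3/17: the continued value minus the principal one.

Continued minus principal equals -(4)*pi*i.

The rational part is single-valued and drops out of the difference; each branch term changes only by its own monodromy.
(2)*log(1 - k/(4)): each positive loop around 4 adds 2*pi*i to the log, so winding -1 contributes (2)*(-1)*2*pi*i = -(4)*pi*i.
(-7/20)*sqrt(1 - k/(-11/3)): winding +2 is even, the square root returns to the same sheet, contribution 0.
Summing the contributions at k = -3/17 gives -(4)*pi*i.


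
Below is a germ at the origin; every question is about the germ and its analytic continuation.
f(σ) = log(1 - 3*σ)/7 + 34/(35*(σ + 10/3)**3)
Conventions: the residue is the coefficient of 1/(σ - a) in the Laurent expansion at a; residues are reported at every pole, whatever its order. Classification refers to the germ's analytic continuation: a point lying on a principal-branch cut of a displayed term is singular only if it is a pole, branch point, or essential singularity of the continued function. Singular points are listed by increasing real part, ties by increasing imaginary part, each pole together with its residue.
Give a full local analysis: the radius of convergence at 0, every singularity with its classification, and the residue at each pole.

Denominator factor (σ + 10/3)^3: pole of order 3 at -10/3, modulus 10/3.
Branch term (1/7)*log(1 - σ/(1/3)): its argument vanishes at σ = 1/3, a logarithmic branch point, modulus 1/3.
The radius of convergence is the smallest modulus among the singular points: 1/3.
The branch term is analytic at -10/3 and contributes nothing to the residue; only the rational part matters.
At the order-3 pole -10/3 set g(σ) = (σ - (-10/3))^3*(rational part) = 34/35.
Order-3 pole: residue = g''(a)/2; g''(-10/3) = 0, so the residue is 0.
List the singular points by increasing real part (a conjugate pair: the negative imaginary part first).

Radius of convergence at 0: 1/3.
At -10/3: a pole of order 3; residue 0.
At 1/3: a logarithmic branch point.


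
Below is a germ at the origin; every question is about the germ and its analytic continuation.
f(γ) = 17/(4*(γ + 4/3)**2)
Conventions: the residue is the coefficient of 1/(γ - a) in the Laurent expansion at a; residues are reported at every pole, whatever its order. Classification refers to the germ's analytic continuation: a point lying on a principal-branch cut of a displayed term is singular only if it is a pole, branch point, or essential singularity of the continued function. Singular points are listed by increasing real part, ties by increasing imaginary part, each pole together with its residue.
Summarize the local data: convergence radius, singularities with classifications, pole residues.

Denominator factor (γ + 4/3)^2: pole of order 2 at -4/3, modulus 4/3.
The radius of convergence is the smallest modulus among the singular points: 4/3.
At the order-2 pole -4/3 set g(γ) = (γ - (-4/3))^2*f(γ) = 17/4.
Order-2 pole: residue = g'(a); g'(-4/3) = 0, so the residue is 0.

Radius of convergence at 0: 4/3.
At -4/3: a pole of order 2; residue 0.


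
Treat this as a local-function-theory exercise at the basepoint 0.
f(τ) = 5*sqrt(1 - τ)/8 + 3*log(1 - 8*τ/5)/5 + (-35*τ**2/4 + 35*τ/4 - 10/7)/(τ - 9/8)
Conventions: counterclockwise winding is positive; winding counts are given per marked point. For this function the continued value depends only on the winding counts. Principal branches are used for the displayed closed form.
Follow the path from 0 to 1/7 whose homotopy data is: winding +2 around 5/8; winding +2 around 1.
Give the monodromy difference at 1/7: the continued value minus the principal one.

The rational part is single-valued and drops out of the difference; each branch term changes only by its own monodromy.
(3/5)*log(1 - τ/(5/8)): each positive loop around 5/8 adds 2*pi*i to the log, so winding +2 contributes (3/5)*(2)*2*pi*i = (12/5)*pi*i.
(5/8)*sqrt(1 - τ/(1)): winding +2 is even, the square root returns to the same sheet, contribution 0.
Summing the contributions at τ = 1/7 gives (12/5)*pi*i.

Continued minus principal equals (12/5)*pi*i.


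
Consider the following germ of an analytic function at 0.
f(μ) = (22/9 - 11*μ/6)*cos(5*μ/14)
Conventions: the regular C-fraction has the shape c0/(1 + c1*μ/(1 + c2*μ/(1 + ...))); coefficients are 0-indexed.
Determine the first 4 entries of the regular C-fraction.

The regular C-fraction coefficients are [22/9, 3/4, -491/588, 25/294].

Taylor coefficients (expand at 0): a_0 = 22/9, a_1 = -11/6, a_2 = -275/1764, a_3 = 275/2352.
c0 = a_0 = 22/9. Peel one level at a time: if S = 1 + c*μ/S' with S'(0) = 1, then c is the μ-coefficient of S and S' = c*μ/(S - 1).
S_1 = c0/f = 1 + (3/4)*μ + (491/784)*μ^2 + ...; c1 = 3/4.
S_2 = c1*μ/(S_1 - 1) = 1 + (-491/588)*μ + (12275/172872)*μ^2 + ...; c2 = -491/588.
S_3 = c2*μ/(S_2 - 1) = 1 + (25/294)*μ + ...; c3 = 25/294.


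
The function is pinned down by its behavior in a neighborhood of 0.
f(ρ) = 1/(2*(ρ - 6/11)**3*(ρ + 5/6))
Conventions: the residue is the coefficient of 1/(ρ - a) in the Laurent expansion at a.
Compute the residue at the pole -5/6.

The residue is -143748/753571.

At the order-1 pole -5/6 set g(ρ) = (ρ - (-5/6))*f(ρ) = 1/(2*(ρ - 6/11)**3).
Simple pole: residue = g(a) at a = -5/6, which is -143748/753571.


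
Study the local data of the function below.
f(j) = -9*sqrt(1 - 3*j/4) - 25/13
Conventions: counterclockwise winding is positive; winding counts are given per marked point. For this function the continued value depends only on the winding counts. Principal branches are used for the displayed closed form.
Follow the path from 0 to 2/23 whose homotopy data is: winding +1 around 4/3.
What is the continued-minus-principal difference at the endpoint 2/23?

Continued minus principal equals (9/23)*sqrt(1978).

The rational part is single-valued and drops out of the difference; each branch term changes only by its own monodromy.
(-9)*sqrt(1 - j/(4/3)): winding +1 is odd, the square root flips sign, contributing -2*(-9)*sqrt(1 - (2/23)/(4/3)) = -2*(-9)*sqrt(43/46) = (9/23)*sqrt(1978).
Summing the contributions at j = 2/23 gives (9/23)*sqrt(1978).


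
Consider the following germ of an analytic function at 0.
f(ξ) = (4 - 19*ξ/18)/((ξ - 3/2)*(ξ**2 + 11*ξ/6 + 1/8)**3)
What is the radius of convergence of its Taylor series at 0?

Denominator factor (ξ**2 + 11*ξ/6 + 1/8)^3: discriminant 103/36, real irrational roots -11/12 + (1/12)*sqrt(103) and -11/12 - (1/12)*sqrt(103); poles of order 3, moduli 11/12 - (1/12)*sqrt(103) and 11/12 + (1/12)*sqrt(103).
Denominator factor (ξ - 3/2): pole of order 1 at 3/2, modulus 3/2.
The radius of convergence is the smallest modulus among the singular points: 11/12 - (1/12)*sqrt(103).

The radius of convergence is 11/12 - (1/12)*sqrt(103).


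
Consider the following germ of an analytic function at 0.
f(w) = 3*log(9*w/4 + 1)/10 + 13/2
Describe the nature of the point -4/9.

The point is a logarithmic branch point.

The term (3/10)*log(1 - w/(-4/9)) has argument 1 - -4/9/(-4/9) = 0 at -4/9: a logarithmic (infinitely-sheeted) branch point; the remaining terms are analytic or single-valued there.


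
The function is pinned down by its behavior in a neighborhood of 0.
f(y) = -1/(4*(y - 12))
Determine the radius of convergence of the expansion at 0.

The radius of convergence is 12.

Denominator factor (y - 12): pole of order 1 at 12, modulus 12.
The radius of convergence is the smallest modulus among the singular points: 12.


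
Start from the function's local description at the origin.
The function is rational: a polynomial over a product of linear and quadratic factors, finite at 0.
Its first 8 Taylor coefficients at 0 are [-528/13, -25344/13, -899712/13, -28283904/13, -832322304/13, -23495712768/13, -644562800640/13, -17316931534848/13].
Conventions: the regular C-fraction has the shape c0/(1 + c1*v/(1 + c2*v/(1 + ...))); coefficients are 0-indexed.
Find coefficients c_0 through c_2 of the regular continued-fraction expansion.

The regular C-fraction coefficients are [-528/13, -48, 25/2].


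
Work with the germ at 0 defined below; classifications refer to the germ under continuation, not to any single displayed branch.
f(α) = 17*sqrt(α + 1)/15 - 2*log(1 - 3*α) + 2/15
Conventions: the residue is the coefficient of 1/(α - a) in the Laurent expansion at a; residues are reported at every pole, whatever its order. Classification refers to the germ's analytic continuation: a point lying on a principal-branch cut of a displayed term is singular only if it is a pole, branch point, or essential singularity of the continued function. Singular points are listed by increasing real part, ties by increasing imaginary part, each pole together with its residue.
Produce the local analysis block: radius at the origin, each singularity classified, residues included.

Radius of convergence at 0: 1/3.
At -1: an algebraic (square-root) branch point.
At 1/3: a logarithmic branch point.

Branch term (17/15)*sqrt(1 - α/(-1)): its argument vanishes at α = -1, a square-root branch point, modulus 1.
Branch term (-2)*log(1 - α/(1/3)): its argument vanishes at α = 1/3, a logarithmic branch point, modulus 1/3.
The radius of convergence is the smallest modulus among the singular points: 1/3.
List the singular points by increasing real part (a conjugate pair: the negative imaginary part first).


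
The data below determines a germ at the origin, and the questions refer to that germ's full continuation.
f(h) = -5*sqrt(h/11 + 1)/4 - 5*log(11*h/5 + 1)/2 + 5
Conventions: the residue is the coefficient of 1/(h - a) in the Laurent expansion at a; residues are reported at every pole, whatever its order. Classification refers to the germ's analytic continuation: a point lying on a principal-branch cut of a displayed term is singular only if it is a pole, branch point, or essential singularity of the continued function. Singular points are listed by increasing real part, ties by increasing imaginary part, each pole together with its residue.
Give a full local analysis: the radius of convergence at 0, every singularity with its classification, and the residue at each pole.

Branch term (-5/4)*sqrt(1 - h/(-11)): its argument vanishes at h = -11, a square-root branch point, modulus 11.
Branch term (-5/2)*log(1 - h/(-5/11)): its argument vanishes at h = -5/11, a logarithmic branch point, modulus 5/11.
The radius of convergence is the smallest modulus among the singular points: 5/11.
List the singular points by increasing real part (a conjugate pair: the negative imaginary part first).

Radius of convergence at 0: 5/11.
At -11: an algebraic (square-root) branch point.
At -5/11: a logarithmic branch point.


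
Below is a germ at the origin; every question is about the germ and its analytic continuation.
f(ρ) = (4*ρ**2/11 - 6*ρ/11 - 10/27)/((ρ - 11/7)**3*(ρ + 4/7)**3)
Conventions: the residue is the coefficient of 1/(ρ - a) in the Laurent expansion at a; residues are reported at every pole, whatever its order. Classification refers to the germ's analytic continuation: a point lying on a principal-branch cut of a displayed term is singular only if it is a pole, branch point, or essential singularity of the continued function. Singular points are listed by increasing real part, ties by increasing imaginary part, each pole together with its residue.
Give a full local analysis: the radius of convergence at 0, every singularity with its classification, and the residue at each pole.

Denominator factor (ρ + 4/7)^3: pole of order 3 at -4/7, modulus 4/7.
Denominator factor (ρ - 11/7)^3: pole of order 3 at 11/7, modulus 11/7.
The radius of convergence is the smallest modulus among the singular points: 4/7.
At the order-3 pole -4/7 set g(ρ) = (ρ - (-4/7))^3*f(ρ) = (4*ρ**2/11 - 6*ρ/11 - 10/27)/(ρ - 11/7)**3.
Order-3 pole: residue = g''(a)/2; g''(-4/7) = 13803692/75178125, so the residue is 6901846/75178125.
At the order-3 pole 11/7 set g(ρ) = (ρ - (11/7))^3*f(ρ) = (4*ρ**2/11 - 6*ρ/11 - 10/27)/(ρ + 4/7)**3.
Order-3 pole: residue = g''(a)/2; g''(11/7) = -13803692/75178125, so the residue is -6901846/75178125.
List the singular points by increasing real part (a conjugate pair: the negative imaginary part first).

Radius of convergence at 0: 4/7.
At -4/7: a pole of order 3; residue 6901846/75178125.
At 11/7: a pole of order 3; residue -6901846/75178125.
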